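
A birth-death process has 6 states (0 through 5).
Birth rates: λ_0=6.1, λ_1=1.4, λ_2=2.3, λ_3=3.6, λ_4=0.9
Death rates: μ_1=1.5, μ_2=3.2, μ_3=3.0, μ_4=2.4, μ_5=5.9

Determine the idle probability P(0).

Ratios P(n)/P(0) = (λ₀···λₙ₋₁)/(μ₁···μₙ):
P(1)/P(0) = (6.1)/(1.5) = 4.0667
P(2)/P(0) = (6.1×1.4)/(1.5×3.2) = 1.7792
P(3)/P(0) = (6.1×1.4×2.3)/(1.5×3.2×3.0) = 1.3640
P(4)/P(0) = (6.1×1.4×2.3×3.6)/(1.5×3.2×3.0×2.4) = 2.0460
P(5)/P(0) = (6.1×1.4×2.3×3.6×0.9)/(1.5×3.2×3.0×2.4×5.9) = 0.3121

Normalization: ∑ P(n) = 1
P(0) × (1.0000 + 4.0667 + 1.7792 + 1.3640 + 2.0460 + 0.3121) = 1
P(0) × 10.5680 = 1
P(0) = 1/10.5680 = 0.09463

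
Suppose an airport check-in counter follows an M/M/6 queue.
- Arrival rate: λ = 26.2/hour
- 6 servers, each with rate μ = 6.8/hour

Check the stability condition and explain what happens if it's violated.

Stability requires ρ = λ/(cμ) < 1
ρ = 26.2/(6 × 6.8) = 26.2/40.80 = 0.6422
Since 0.6422 < 1, the system is STABLE.
The servers are busy 64.22% of the time.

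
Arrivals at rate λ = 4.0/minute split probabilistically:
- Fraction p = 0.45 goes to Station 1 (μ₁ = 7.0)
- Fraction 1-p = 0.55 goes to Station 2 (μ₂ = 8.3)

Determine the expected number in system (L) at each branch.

Effective rates: λ₁ = 4.0×0.45 = 1.8, λ₂ = 4.0×0.55 = 2.2
Station 1: ρ₁ = 1.8/7.0 = 0.257143, L₁ = ρ₁/(1-ρ₁) = 0.257143/(1-0.257143) = 0.3462
Station 2: ρ₂ = 2.2/8.3 = 0.2651, L₂ = ρ₂/(1-ρ₂) = 0.2651/(1-0.2651) = 0.3607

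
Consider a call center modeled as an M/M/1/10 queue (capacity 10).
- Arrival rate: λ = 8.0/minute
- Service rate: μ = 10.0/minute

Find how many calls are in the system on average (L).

ρ = λ/μ = 8.0/10.0 = 0.8000
P₀ = (1-ρ)/(1-ρ^(K+1)) = (1-0.8000)/(1-0.8000^11) = 0.2000/0.9141 = 0.2188
P_K = P₀×ρ^K = 0.21879 × 0.8000^10 = 0.21879 × 0.10737 = 0.02349
L = ρ[1 - (K+1)ρ^K + Kρ^(K+1)] / [(1-ρ)(1-ρ^(K+1))]
L = 0.8000 × (1 - 11×0.107374 + 10×0.0858993) / ((1 - 0.8000) × (1 - 0.0858993)) = 2.9663 calls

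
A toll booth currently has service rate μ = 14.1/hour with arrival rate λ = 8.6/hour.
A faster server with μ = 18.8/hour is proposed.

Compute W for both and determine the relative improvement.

System 1: ρ₁ = 8.6/14.1 = 0.6099, W₁ = 1/(14.1-8.6) = 0.18182
System 2: ρ₂ = 8.6/18.8 = 0.4574, W₂ = 1/(18.8-8.6) = 0.098039
Improvement: (W₁-W₂)/W₁ = (0.18182-0.098039)/0.18182 = 46.08%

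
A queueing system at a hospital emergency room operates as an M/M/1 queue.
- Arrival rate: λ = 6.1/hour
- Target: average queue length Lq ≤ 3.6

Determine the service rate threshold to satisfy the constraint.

For M/M/1: Lq = λ²/(μ(μ-λ))
Need Lq ≤ 3.6, i.e. μ(μ-λ) ≥ λ²/3.6
μ² - 6.1μ - 37.21/3.6 ≥ 0  →  μ² - 6.1μ - 10.3361 ≥ 0
Quadratic formula (positive root): μ = [λ + √(λ² + 4×10.3361)]/2
Discriminant: 37.21 + 4×10.3361 = 78.5544, √78.5544 = 8.8631
μ ≥ (6.1 + 8.8631)/2 = 7.4815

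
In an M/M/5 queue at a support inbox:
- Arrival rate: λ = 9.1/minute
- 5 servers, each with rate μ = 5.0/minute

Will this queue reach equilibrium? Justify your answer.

Stability requires ρ = λ/(cμ) < 1
ρ = 9.1/(5 × 5.0) = 9.1/25.00 = 0.3640
Since 0.3640 < 1, the system is STABLE.
The servers are busy 36.40% of the time.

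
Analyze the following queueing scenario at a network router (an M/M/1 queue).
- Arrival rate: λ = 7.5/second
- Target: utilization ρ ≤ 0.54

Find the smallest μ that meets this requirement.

ρ = λ/μ, so μ = λ/ρ
μ ≥ 7.5/0.54 = 13.8889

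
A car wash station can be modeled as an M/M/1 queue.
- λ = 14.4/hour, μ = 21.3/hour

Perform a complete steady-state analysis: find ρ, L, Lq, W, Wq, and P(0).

Step 1: ρ = λ/μ = 14.4/21.3 = 0.6761
Step 2: L = λ/(μ-λ) = 14.4/6.90 = 2.0870
Step 3: Lq = λ²/(μ(μ-λ)) = 207.36/(21.3×6.90) = 1.4109
Step 4: W = 1/(μ-λ) = 1/6.90 = 0.14493
Step 5: Wq = λ/(μ(μ-λ)) = 14.4/(21.3×6.90) = 0.09798
Step 6: P(0) = 1-ρ = 0.3239
Verify: L = λW = 14.4×0.14493 = 2.0870 ✔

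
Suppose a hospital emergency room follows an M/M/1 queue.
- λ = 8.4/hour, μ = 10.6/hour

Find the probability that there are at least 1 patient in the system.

ρ = λ/μ = 8.4/10.6 = 0.7925
P(N ≥ n) = ρⁿ
P(N ≥ 1) = 0.7925^1
P(N ≥ 1) = 0.7925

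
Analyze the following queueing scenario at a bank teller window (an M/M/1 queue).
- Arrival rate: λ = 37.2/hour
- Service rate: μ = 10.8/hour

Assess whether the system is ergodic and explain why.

Stability requires ρ = λ/(cμ) < 1
ρ = 37.2/(1 × 10.8) = 37.2/10.80 = 3.4444
Since 3.4444 ≥ 1, the system is UNSTABLE.
Queue grows without bound. Need μ > λ = 37.2.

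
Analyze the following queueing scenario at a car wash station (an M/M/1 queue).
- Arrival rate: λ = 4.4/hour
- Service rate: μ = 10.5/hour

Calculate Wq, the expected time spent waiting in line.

First, compute utilization: ρ = λ/μ = 4.4/10.5 = 0.4190
For M/M/1: Wq = λ/(μ(μ-λ))
Wq = 4.4/(10.5 × (10.5-4.4))
Wq = 4.4/(10.5 × 6.10)
Wq = 0.06870 hours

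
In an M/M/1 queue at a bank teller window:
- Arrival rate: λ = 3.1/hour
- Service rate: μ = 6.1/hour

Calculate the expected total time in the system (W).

First, compute utilization: ρ = λ/μ = 3.1/6.1 = 0.5082
For M/M/1: W = 1/(μ-λ)
W = 1/(6.1-3.1) = 1/3.00
W = 0.3333 hours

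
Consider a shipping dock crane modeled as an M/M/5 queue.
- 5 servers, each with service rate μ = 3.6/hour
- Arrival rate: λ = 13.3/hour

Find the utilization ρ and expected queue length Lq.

Traffic intensity: ρ = λ/(cμ) = 13.3/(5×3.6) = 0.7389
Since ρ = 0.7389 < 1, system is stable.
Offered load a = λ/μ = cρ = 13.3/3.6 = 3.6944
P₀ = [ Σₙ₌₀^4 aⁿ/n! + a^5/(5!(1-ρ)) ]⁻¹
Σ = a^0/0! + a^1/1! + a^2/2! + a^3/3! + a^4/4! = 1.0000 + 3.6944 + 6.8245 + 8.4042 + 7.7622 = 27.6853
a^5/(5!(1-ρ)) = 688.2492/(120 × 0.261111) = 21.9654
P₀ = 1/(27.6853 + 21.9654) = 0.02014
Lq = P₀·a^5·ρ / (5!(1-ρ)²) = 0.02014 × 688.2492 × 0.7389 / (120 × 0.06818) = 1.2519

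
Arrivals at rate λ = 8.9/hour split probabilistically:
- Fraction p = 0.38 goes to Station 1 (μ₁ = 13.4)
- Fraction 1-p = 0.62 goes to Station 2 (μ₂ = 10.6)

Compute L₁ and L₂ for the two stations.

Effective rates: λ₁ = 8.9×0.38 = 3.382, λ₂ = 8.9×0.62 = 5.518
Station 1: ρ₁ = 3.382/13.4 = 0.2524, L₁ = ρ₁/(1-ρ₁) = 0.2524/(1-0.2524) = 0.3376
Station 2: ρ₂ = 5.518/10.6 = 0.52057, L₂ = ρ₂/(1-ρ₂) = 0.52057/(1-0.52057) = 1.0858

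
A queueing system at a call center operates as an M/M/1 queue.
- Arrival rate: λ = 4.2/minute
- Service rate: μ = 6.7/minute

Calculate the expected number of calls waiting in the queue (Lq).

ρ = λ/μ = 4.2/6.7 = 0.6269
For M/M/1: Lq = λ²/(μ(μ-λ))
Lq = 17.64/(6.7 × 2.50)
Lq = 1.0531 calls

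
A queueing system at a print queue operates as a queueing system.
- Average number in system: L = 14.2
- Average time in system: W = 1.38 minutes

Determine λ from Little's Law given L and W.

Little's Law: L = λW, so λ = L/W
λ = 14.2/1.38 = 10.2899 jobs/minute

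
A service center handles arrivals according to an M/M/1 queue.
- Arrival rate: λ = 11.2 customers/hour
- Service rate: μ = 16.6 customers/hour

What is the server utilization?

Server utilization: ρ = λ/μ
ρ = 11.2/16.6 = 0.6747
The server is busy 67.47% of the time.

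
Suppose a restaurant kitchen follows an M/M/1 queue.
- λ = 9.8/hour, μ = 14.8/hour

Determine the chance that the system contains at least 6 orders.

ρ = λ/μ = 9.8/14.8 = 0.66216
P(N ≥ n) = ρⁿ
P(N ≥ 6) = 0.66216^6
P(N ≥ 6) = 0.08429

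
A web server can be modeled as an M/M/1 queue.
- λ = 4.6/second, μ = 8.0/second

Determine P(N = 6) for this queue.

ρ = λ/μ = 4.6/8.0 = 0.5750
P(n) = (1-ρ)ρⁿ
P(6) = (1-0.5750) × 0.5750^6
P(6) = 0.4250 × 0.03614
P(6) = 0.01536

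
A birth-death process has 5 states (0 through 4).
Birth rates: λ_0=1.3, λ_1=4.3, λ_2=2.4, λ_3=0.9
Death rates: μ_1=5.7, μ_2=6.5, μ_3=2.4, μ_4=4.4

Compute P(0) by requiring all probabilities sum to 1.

Ratios P(n)/P(0) = (λ₀···λₙ₋₁)/(μ₁···μₙ):
P(1)/P(0) = (1.3)/(5.7) = 0.22807
P(2)/P(0) = (1.3×4.3)/(5.7×6.5) = 0.15088
P(3)/P(0) = (1.3×4.3×2.4)/(5.7×6.5×2.4) = 0.15088
P(4)/P(0) = (1.3×4.3×2.4×0.9)/(5.7×6.5×2.4×4.4) = 0.030861

Normalization: ∑ P(n) = 1
P(0) × (1.0000 + 0.22807 + 0.15088 + 0.15088 + 0.030861) = 1
P(0) × 1.5607 = 1
P(0) = 1/1.5607 = 0.6407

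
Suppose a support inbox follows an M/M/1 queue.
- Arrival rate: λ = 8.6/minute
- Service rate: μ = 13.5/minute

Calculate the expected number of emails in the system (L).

ρ = λ/μ = 8.6/13.5 = 0.6370
For M/M/1: L = λ/(μ-λ)
L = 8.6/(13.5-8.6) = 8.6/4.90
L = 1.7551 emails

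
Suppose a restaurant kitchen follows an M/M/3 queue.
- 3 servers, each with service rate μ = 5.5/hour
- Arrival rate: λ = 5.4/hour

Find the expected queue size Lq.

Traffic intensity: ρ = λ/(cμ) = 5.4/(3×5.5) = 0.3273
Since ρ = 0.3273 < 1, system is stable.
Offered load a = λ/μ = cρ = 5.4/5.5 = 0.9818
P₀ = [ Σₙ₌₀^2 aⁿ/n! + a^3/(3!(1-ρ)) ]⁻¹
Σ = a^0/0! + a^1/1! + a^2/2! = 1.0000 + 0.9818 + 0.4820 = 2.4638
a^3/(3!(1-ρ)) = 0.9464/(6 × 0.6727) = 0.2345
P₀ = 1/(2.4638 + 0.2345) = 0.3706
Lq = P₀·a^3·ρ / (3!(1-ρ)²) = 0.37061 × 0.94644 × 0.32727 / (6 × 0.45256) = 0.04228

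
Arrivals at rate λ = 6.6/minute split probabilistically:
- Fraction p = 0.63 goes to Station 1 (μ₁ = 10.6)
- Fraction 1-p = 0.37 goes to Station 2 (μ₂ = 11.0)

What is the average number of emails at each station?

Effective rates: λ₁ = 6.6×0.63 = 4.158, λ₂ = 6.6×0.37 = 2.442
Station 1: ρ₁ = 4.158/10.6 = 0.3923, L₁ = ρ₁/(1-ρ₁) = 0.3923/(1-0.3923) = 0.6455
Station 2: ρ₂ = 2.442/11.0 = 0.2220, L₂ = ρ₂/(1-ρ₂) = 0.2220/(1-0.2220) = 0.2853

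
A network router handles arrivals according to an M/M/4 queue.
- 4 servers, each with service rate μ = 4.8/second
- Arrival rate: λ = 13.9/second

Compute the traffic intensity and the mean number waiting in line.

Traffic intensity: ρ = λ/(cμ) = 13.9/(4×4.8) = 0.7240
Since ρ = 0.7240 < 1, system is stable.
Offered load a = λ/μ = cρ = 13.9/4.8 = 2.8958
P₀ = [ Σₙ₌₀^3 aⁿ/n! + a^4/(4!(1-ρ)) ]⁻¹
Σ = a^0/0! + a^1/1! + a^2/2! + a^3/3! = 1.00000 + 2.89583 + 4.19293 + 4.04734 = 12.1361
a^4/(4!(1-ρ)) = 70.3225/(24 × 0.276042) = 10.6147
P₀ = 1/(12.1361 + 10.6147) = 0.04395
Lq = P₀·a^4·ρ / (4!(1-ρ)²) = 0.04395 × 70.3225 × 0.7240 / (24 × 0.07620) = 1.2236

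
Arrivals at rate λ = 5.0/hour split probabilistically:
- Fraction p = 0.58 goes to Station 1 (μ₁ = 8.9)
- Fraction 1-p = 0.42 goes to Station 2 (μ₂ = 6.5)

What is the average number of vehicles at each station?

Effective rates: λ₁ = 5.0×0.58 = 2.9, λ₂ = 5.0×0.42 = 2.1
Station 1: ρ₁ = 2.9/8.9 = 0.32584, L₁ = ρ₁/(1-ρ₁) = 0.32584/(1-0.32584) = 0.4833
Station 2: ρ₂ = 2.1/6.5 = 0.3231, L₂ = ρ₂/(1-ρ₂) = 0.3231/(1-0.3231) = 0.4773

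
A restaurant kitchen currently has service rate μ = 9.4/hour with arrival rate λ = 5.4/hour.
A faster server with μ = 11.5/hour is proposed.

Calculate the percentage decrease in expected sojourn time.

System 1: ρ₁ = 5.4/9.4 = 0.5745, W₁ = 1/(9.4-5.4) = 0.25000
System 2: ρ₂ = 5.4/11.5 = 0.4696, W₂ = 1/(11.5-5.4) = 0.16393
Improvement: (W₁-W₂)/W₁ = (0.25000-0.16393)/0.25000 = 34.43%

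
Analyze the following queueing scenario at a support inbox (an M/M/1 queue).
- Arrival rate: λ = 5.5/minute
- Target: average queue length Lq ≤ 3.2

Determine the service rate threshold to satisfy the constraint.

For M/M/1: Lq = λ²/(μ(μ-λ))
Need Lq ≤ 3.2, i.e. μ(μ-λ) ≥ λ²/3.2
μ² - 5.5μ - 30.25/3.2 ≥ 0  →  μ² - 5.5μ - 9.45312 ≥ 0
Quadratic formula (positive root): μ = [λ + √(λ² + 4×9.45312)]/2
Discriminant: 30.25 + 4×9.45312 = 68.0625, √68.0625 = 8.2500
μ ≥ (5.5 + 8.2500)/2 = 6.8750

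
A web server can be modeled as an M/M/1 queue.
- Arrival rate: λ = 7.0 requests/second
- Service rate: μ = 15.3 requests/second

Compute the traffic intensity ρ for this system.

Server utilization: ρ = λ/μ
ρ = 7.0/15.3 = 0.4575
The server is busy 45.75% of the time.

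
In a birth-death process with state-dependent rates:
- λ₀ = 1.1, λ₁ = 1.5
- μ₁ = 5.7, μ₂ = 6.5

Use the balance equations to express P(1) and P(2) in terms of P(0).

Balance equations:
State 0: λ₀P₀ = μ₁P₁ → P₁ = (λ₀/μ₁)P₀ = (1.1/5.7)P₀ = 0.1930P₀
State 1: P₂ = (λ₀λ₁)/(μ₁μ₂)P₀ = (1.1×1.5)/(5.7×6.5)P₀ = 0.04453P₀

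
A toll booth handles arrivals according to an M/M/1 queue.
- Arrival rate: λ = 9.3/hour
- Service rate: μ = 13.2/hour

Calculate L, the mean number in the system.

ρ = λ/μ = 9.3/13.2 = 0.7045
For M/M/1: L = λ/(μ-λ)
L = 9.3/(13.2-9.3) = 9.3/3.90
L = 2.3846 vehicles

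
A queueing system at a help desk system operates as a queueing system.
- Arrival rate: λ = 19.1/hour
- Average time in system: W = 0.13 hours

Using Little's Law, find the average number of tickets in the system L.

Little's Law: L = λW
L = 19.1 × 0.13 = 2.4830 tickets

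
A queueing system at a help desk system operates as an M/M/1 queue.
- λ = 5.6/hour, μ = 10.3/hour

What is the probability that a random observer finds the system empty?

ρ = λ/μ = 5.6/10.3 = 0.5437
P(0) = 1 - ρ = 1 - 0.5437 = 0.4563
The server is idle 45.63% of the time.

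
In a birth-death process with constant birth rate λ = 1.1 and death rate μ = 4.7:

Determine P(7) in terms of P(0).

For constant rates: P(n)/P(0) = (λ/μ)^n
P(7)/P(0) = (1.1/4.7)^7 = 0.23404^7 = 0.00003846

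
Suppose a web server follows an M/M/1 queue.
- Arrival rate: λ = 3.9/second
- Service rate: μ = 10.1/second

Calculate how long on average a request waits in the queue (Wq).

First, compute utilization: ρ = λ/μ = 3.9/10.1 = 0.3861
For M/M/1: Wq = λ/(μ(μ-λ))
Wq = 3.9/(10.1 × (10.1-3.9))
Wq = 3.9/(10.1 × 6.20)
Wq = 0.06228 seconds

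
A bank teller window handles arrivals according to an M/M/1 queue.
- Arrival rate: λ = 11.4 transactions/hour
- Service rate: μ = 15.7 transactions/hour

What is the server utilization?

Server utilization: ρ = λ/μ
ρ = 11.4/15.7 = 0.7261
The server is busy 72.61% of the time.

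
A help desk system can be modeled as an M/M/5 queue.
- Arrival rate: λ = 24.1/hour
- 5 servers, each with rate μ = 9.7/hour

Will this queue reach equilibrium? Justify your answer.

Stability requires ρ = λ/(cμ) < 1
ρ = 24.1/(5 × 9.7) = 24.1/48.50 = 0.4969
Since 0.4969 < 1, the system is STABLE.
The servers are busy 49.69% of the time.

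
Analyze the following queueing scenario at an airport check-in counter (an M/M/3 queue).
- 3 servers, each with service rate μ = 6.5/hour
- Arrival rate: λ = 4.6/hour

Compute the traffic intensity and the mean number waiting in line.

Traffic intensity: ρ = λ/(cμ) = 4.6/(3×6.5) = 0.2359
Since ρ = 0.2359 < 1, system is stable.
Offered load a = λ/μ = cρ = 4.6/6.5 = 0.7077
P₀ = [ Σₙ₌₀^2 aⁿ/n! + a^3/(3!(1-ρ)) ]⁻¹
Σ = a^0/0! + a^1/1! + a^2/2! = 1.0000 + 0.7077 + 0.2504 = 1.9581
a^3/(3!(1-ρ)) = 0.35443/(6 × 0.76410) = 0.07731
P₀ = 1/(1.9581 + 0.07731) = 0.4913
Lq = P₀·a^3·ρ / (3!(1-ρ)²) = 0.49130 × 0.35443 × 0.23590 / (6 × 0.58385) = 0.01173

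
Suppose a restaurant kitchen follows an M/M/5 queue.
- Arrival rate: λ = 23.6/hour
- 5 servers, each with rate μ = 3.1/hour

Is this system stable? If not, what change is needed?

Stability requires ρ = λ/(cμ) < 1
ρ = 23.6/(5 × 3.1) = 23.6/15.50 = 1.5226
Since 1.5226 ≥ 1, the system is UNSTABLE.
Need c > λ/μ = 23.6/3.1 = 7.61.
Minimum servers needed: c = 8.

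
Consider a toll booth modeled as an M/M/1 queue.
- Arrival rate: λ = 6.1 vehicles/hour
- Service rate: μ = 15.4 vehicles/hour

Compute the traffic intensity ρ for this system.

Server utilization: ρ = λ/μ
ρ = 6.1/15.4 = 0.3961
The server is busy 39.61% of the time.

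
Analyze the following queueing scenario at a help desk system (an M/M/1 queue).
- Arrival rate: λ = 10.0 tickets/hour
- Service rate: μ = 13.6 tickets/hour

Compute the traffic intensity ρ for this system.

Server utilization: ρ = λ/μ
ρ = 10.0/13.6 = 0.7353
The server is busy 73.53% of the time.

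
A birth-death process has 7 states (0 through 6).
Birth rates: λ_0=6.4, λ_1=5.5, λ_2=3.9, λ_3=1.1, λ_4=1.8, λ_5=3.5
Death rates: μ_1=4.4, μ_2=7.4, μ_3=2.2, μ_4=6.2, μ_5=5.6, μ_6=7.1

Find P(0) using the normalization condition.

Ratios P(n)/P(0) = (λ₀···λₙ₋₁)/(μ₁···μₙ):
P(1)/P(0) = (6.4)/(4.4) = 1.4545
P(2)/P(0) = (6.4×5.5)/(4.4×7.4) = 1.0811
P(3)/P(0) = (6.4×5.5×3.9)/(4.4×7.4×2.2) = 1.9165
P(4)/P(0) = (6.4×5.5×3.9×1.1)/(4.4×7.4×2.2×6.2) = 0.3400
P(5)/P(0) = (6.4×5.5×3.9×1.1×1.8)/(4.4×7.4×2.2×6.2×5.6) = 0.1093
P(6)/P(0) = (6.4×5.5×3.9×1.1×1.8×3.5)/(4.4×7.4×2.2×6.2×5.6×7.1) = 0.05388

Normalization: ∑ P(n) = 1
P(0) × (1.0000 + 1.4545 + 1.0811 + 1.9165 + 0.3400 + 0.1093 + 0.05388) = 1
P(0) × 5.9553 = 1
P(0) = 1/5.9553 = 0.1679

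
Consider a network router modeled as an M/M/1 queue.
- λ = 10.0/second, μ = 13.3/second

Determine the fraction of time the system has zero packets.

ρ = λ/μ = 10.0/13.3 = 0.7519
P(0) = 1 - ρ = 1 - 0.7519 = 0.2481
The server is idle 24.81% of the time.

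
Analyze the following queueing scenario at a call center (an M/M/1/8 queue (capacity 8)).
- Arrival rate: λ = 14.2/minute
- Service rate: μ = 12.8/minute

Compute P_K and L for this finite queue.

ρ = λ/μ = 14.2/12.8 = 1.10937
P₀ = (1-ρ)/(1-ρ^(K+1)) = (1-1.10937)/(1-1.10937^9) = -0.10937/-1.5450 = 0.07079
P_K = P₀×ρ^K = 0.07079 × 1.10937^8 = 0.07079 × 2.2941 = 0.1624
Blocking probability P_8 = 0.1624 (16.24%)
L = ρ[1 - (K+1)ρ^K + Kρ^(K+1)] / [(1-ρ)(1-ρ^(K+1))]
L = 1.10937 × (1 - 9×2.294095 + 8×2.545000) / ((1 - 1.10937) × (1 - 2.545000)) = 4.6820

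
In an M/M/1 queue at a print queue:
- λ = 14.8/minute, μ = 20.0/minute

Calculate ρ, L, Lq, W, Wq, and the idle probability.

Step 1: ρ = λ/μ = 14.8/20.0 = 0.7400
Step 2: L = λ/(μ-λ) = 14.8/5.20 = 2.8462
Step 3: Lq = λ²/(μ(μ-λ)) = 219.04/(20.0×5.20) = 2.1062
Step 4: W = 1/(μ-λ) = 1/5.20 = 0.19231
Step 5: Wq = λ/(μ(μ-λ)) = 14.8/(20.0×5.20) = 0.1423
Step 6: P(0) = 1-ρ = 0.2600
Verify: L = λW = 14.8×0.19231 = 2.8462 ✔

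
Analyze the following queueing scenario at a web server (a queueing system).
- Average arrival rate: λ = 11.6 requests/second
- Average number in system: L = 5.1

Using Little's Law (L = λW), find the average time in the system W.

Little's Law: L = λW, so W = L/λ
W = 5.1/11.6 = 0.4397 seconds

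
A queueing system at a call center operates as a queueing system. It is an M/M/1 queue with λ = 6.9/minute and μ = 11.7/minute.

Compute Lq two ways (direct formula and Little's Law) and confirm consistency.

Method 1 (direct): Lq = λ²/(μ(μ-λ)) = 47.61/(11.7 × 4.80) = 0.8478

Method 2 (Little's Law):
W = 1/(μ-λ) = 1/4.80 = 0.208333
Wq = W - 1/μ = 0.208333 - 0.0854701 = 0.122863
Lq = λWq = 6.9 × 0.122863 = 0.8478 ✔ (matches Method 1)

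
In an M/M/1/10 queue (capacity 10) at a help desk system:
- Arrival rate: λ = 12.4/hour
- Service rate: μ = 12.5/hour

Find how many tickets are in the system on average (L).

ρ = λ/μ = 12.4/12.5 = 0.9920
P₀ = (1-ρ)/(1-ρ^(K+1)) = (1-0.9920)/(1-0.9920^11) = 0.0080000/0.084563 = 0.09460
P_K = P₀×ρ^K = 0.09460 × 0.9920^10 = 0.09460 × 0.9228 = 0.08730
L = ρ[1 - (K+1)ρ^K + Kρ^(K+1)] / [(1-ρ)(1-ρ^(K+1))]
L = 0.9920 × (1 - 11×0.922819412 + 10×0.915436857) / ((1 - 0.9920) × (1 - 0.915436857)) = 4.9197 tickets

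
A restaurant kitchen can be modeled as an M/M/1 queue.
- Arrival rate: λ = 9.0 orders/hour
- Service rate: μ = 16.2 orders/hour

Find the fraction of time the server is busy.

Server utilization: ρ = λ/μ
ρ = 9.0/16.2 = 0.5556
The server is busy 55.56% of the time.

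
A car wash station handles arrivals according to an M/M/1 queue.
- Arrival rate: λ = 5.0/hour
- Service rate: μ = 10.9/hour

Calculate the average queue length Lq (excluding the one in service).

ρ = λ/μ = 5.0/10.9 = 0.4587
For M/M/1: Lq = λ²/(μ(μ-λ))
Lq = 25.00/(10.9 × 5.90)
Lq = 0.3887 cars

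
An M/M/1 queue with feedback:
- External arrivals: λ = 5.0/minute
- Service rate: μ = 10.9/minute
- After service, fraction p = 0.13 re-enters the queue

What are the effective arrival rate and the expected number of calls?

Effective arrival rate: λ_eff = λ/(1-p) = 5.0/(1-0.13) = 5.0/0.87 = 5.7471
ρ = λ_eff/μ = 5.7471/10.9 = 0.52726
L = ρ/(1-ρ) = 0.52726/(1-0.52726) = 1.1153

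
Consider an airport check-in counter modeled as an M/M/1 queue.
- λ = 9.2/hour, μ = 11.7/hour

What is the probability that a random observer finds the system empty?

ρ = λ/μ = 9.2/11.7 = 0.7863
P(0) = 1 - ρ = 1 - 0.7863 = 0.2137
The server is idle 21.37% of the time.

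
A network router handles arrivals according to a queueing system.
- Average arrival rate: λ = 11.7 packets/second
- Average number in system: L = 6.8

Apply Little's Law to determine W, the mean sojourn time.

Little's Law: L = λW, so W = L/λ
W = 6.8/11.7 = 0.5812 seconds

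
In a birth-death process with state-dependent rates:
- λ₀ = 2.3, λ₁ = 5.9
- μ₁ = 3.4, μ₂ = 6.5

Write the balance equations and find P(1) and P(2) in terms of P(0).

Balance equations:
State 0: λ₀P₀ = μ₁P₁ → P₁ = (λ₀/μ₁)P₀ = (2.3/3.4)P₀ = 0.6765P₀
State 1: P₂ = (λ₀λ₁)/(μ₁μ₂)P₀ = (2.3×5.9)/(3.4×6.5)P₀ = 0.6140P₀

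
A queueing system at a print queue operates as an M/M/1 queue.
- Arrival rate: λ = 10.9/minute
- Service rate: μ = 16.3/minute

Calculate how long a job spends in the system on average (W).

First, compute utilization: ρ = λ/μ = 10.9/16.3 = 0.6687
For M/M/1: W = 1/(μ-λ)
W = 1/(16.3-10.9) = 1/5.40
W = 0.1852 minutes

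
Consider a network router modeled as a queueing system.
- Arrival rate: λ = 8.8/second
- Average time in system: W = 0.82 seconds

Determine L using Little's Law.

Little's Law: L = λW
L = 8.8 × 0.82 = 7.2160 packets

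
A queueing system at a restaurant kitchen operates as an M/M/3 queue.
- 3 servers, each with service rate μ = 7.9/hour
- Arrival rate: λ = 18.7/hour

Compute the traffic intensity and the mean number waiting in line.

Traffic intensity: ρ = λ/(cμ) = 18.7/(3×7.9) = 0.7890
Since ρ = 0.7890 < 1, system is stable.
Offered load a = λ/μ = cρ = 18.7/7.9 = 2.3671
P₀ = [ Σₙ₌₀^2 aⁿ/n! + a^3/(3!(1-ρ)) ]⁻¹
Σ = a^0/0! + a^1/1! + a^2/2! = 1.00000 + 2.36709 + 2.80155 = 6.1686
a^3/(3!(1-ρ)) = 13.26305/(6 × 0.2109705) = 10.4778
P₀ = 1/(6.1686 + 10.4778) = 0.06007
Lq = P₀·a^3·ρ / (3!(1-ρ)²) = 0.060073 × 13.2631 × 0.78903 / (6 × 0.044509) = 2.3541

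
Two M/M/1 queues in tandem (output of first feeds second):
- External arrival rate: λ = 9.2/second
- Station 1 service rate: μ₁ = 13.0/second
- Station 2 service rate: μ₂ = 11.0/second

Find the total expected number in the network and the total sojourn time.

By Jackson's theorem, each station behaves as independent M/M/1.
Station 1: ρ₁ = 9.2/13.0 = 0.7077, L₁ = ρ₁/(1-ρ₁) = λ/(μ₁-λ) = 9.2/3.80 = 2.4211
Station 2: ρ₂ = 9.2/11.0 = 0.8364, L₂ = ρ₂/(1-ρ₂) = λ/(μ₂-λ) = 9.2/1.80 = 5.1111
Total: L = L₁ + L₂ = 2.4211 + 5.1111 = 7.5322
W = L/λ = 7.5322/9.2 = 0.8187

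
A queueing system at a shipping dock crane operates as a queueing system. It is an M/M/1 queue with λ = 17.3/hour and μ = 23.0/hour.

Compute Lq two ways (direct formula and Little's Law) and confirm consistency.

Method 1 (direct): Lq = λ²/(μ(μ-λ)) = 299.29/(23.0 × 5.70) = 2.2829

Method 2 (Little's Law):
W = 1/(μ-λ) = 1/5.70 = 0.17544
Wq = W - 1/μ = 0.17544 - 0.043478 = 0.13196
Lq = λWq = 17.3 × 0.13196 = 2.2829 ✔ (matches Method 1)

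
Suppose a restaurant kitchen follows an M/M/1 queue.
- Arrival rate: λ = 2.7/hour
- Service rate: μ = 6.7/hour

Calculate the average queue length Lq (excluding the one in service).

ρ = λ/μ = 2.7/6.7 = 0.4030
For M/M/1: Lq = λ²/(μ(μ-λ))
Lq = 7.29/(6.7 × 4.00)
Lq = 0.2720 orders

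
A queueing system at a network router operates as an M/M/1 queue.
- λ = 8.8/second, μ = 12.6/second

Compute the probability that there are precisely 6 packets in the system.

ρ = λ/μ = 8.8/12.6 = 0.6984
P(n) = (1-ρ)ρⁿ
P(6) = (1-0.6984) × 0.6984^6
P(6) = 0.30160 × 0.11604
P(6) = 0.03500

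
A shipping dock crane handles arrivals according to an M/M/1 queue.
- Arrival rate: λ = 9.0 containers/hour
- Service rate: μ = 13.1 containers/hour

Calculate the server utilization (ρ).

Server utilization: ρ = λ/μ
ρ = 9.0/13.1 = 0.6870
The server is busy 68.70% of the time.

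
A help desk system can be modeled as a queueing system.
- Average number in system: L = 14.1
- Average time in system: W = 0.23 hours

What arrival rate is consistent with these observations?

Little's Law: L = λW, so λ = L/W
λ = 14.1/0.23 = 61.3043 tickets/hour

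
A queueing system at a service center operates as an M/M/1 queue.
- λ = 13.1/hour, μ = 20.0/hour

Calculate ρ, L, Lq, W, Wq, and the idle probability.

Step 1: ρ = λ/μ = 13.1/20.0 = 0.6550
Step 2: L = λ/(μ-λ) = 13.1/6.90 = 1.8986
Step 3: Lq = λ²/(μ(μ-λ)) = 171.61/(20.0×6.90) = 1.2436
Step 4: W = 1/(μ-λ) = 1/6.90 = 0.14493
Step 5: Wq = λ/(μ(μ-λ)) = 13.1/(20.0×6.90) = 0.09493
Step 6: P(0) = 1-ρ = 0.3450
Verify: L = λW = 13.1×0.14493 = 1.8986 ✔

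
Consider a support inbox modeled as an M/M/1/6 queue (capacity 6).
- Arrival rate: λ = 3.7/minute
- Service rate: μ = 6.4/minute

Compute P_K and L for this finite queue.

ρ = λ/μ = 3.7/6.4 = 0.57812
P₀ = (1-ρ)/(1-ρ^(K+1)) = (1-0.57812)/(1-0.57812^7) = 0.4219/0.9784 = 0.4312
P_K = P₀×ρ^K = 0.4312 × 0.57812^6 = 0.4312 × 0.03733 = 0.01610
Blocking probability P_6 = 0.01610 (1.61%)
L = ρ[1 - (K+1)ρ^K + Kρ^(K+1)] / [(1-ρ)(1-ρ^(K+1))]
L = 0.57812 × (1 - 7×0.03733 + 6×0.02158) / ((1 - 0.57812) × (1 - 0.02158)) = 1.2159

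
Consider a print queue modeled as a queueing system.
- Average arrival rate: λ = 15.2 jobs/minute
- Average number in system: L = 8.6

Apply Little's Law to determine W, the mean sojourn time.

Little's Law: L = λW, so W = L/λ
W = 8.6/15.2 = 0.5658 minutes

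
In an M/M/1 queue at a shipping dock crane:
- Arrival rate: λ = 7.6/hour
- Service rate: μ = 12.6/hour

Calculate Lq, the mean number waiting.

ρ = λ/μ = 7.6/12.6 = 0.6032
For M/M/1: Lq = λ²/(μ(μ-λ))
Lq = 57.76/(12.6 × 5.00)
Lq = 0.9168 containers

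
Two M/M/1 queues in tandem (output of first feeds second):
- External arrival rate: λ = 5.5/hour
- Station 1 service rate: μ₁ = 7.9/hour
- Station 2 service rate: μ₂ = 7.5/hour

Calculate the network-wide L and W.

By Jackson's theorem, each station behaves as independent M/M/1.
Station 1: ρ₁ = 5.5/7.9 = 0.6962, L₁ = ρ₁/(1-ρ₁) = λ/(μ₁-λ) = 5.5/2.40 = 2.2917
Station 2: ρ₂ = 5.5/7.5 = 0.7333, L₂ = ρ₂/(1-ρ₂) = λ/(μ₂-λ) = 5.5/2.00 = 2.7500
Total: L = L₁ + L₂ = 2.2917 + 2.7500 = 5.0417
W = L/λ = 5.0417/5.5 = 0.9167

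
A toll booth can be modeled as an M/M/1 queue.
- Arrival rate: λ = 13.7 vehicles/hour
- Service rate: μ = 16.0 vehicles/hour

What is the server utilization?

Server utilization: ρ = λ/μ
ρ = 13.7/16.0 = 0.8562
The server is busy 85.62% of the time.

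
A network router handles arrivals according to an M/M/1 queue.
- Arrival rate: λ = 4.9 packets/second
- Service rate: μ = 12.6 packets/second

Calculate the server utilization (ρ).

Server utilization: ρ = λ/μ
ρ = 4.9/12.6 = 0.3889
The server is busy 38.89% of the time.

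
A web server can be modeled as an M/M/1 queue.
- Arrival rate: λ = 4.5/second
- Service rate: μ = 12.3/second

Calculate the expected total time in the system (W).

First, compute utilization: ρ = λ/μ = 4.5/12.3 = 0.3659
For M/M/1: W = 1/(μ-λ)
W = 1/(12.3-4.5) = 1/7.80
W = 0.1282 seconds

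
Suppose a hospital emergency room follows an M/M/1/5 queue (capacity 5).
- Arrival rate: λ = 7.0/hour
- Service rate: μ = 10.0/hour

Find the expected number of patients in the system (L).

ρ = λ/μ = 7.0/10.0 = 0.7000
P₀ = (1-ρ)/(1-ρ^(K+1)) = (1-0.7000)/(1-0.7000^6) = 0.3000/0.8824 = 0.3400
P_K = P₀×ρ^K = 0.34000 × 0.7000^5 = 0.34000 × 0.16807 = 0.05714
L = ρ[1 - (K+1)ρ^K + Kρ^(K+1)] / [(1-ρ)(1-ρ^(K+1))]
L = 0.7000 × (1 - 6×0.16807 + 5×0.11765) / ((1 - 0.7000) × (1 - 0.11765)) = 1.5333 patients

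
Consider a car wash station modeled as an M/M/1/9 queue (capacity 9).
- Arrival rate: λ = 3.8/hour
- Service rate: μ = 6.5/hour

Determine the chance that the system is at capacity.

ρ = λ/μ = 3.8/6.5 = 0.58462
P₀ = (1-ρ)/(1-ρ^(K+1)) = (1-0.58462)/(1-0.58462^10) = 0.41538/0.99534 = 0.4173
P_K = P₀×ρ^K = 0.4173 × 0.58462^9 = 0.4173 × 0.007977 = 0.003329
Blocking probability = 0.33%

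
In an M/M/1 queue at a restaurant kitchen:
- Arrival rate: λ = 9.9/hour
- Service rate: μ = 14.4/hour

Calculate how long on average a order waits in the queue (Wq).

First, compute utilization: ρ = λ/μ = 9.9/14.4 = 0.6875
For M/M/1: Wq = λ/(μ(μ-λ))
Wq = 9.9/(14.4 × (14.4-9.9))
Wq = 9.9/(14.4 × 4.50)
Wq = 0.1528 hours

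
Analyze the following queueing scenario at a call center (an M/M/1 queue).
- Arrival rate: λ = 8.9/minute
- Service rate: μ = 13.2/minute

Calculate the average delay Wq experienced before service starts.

First, compute utilization: ρ = λ/μ = 8.9/13.2 = 0.6742
For M/M/1: Wq = λ/(μ(μ-λ))
Wq = 8.9/(13.2 × (13.2-8.9))
Wq = 8.9/(13.2 × 4.30)
Wq = 0.1568 minutes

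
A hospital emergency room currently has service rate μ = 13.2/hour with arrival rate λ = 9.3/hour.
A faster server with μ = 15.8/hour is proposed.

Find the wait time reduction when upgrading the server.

System 1: ρ₁ = 9.3/13.2 = 0.7045, W₁ = 1/(13.2-9.3) = 0.25641
System 2: ρ₂ = 9.3/15.8 = 0.5886, W₂ = 1/(15.8-9.3) = 0.15385
Improvement: (W₁-W₂)/W₁ = (0.25641-0.15385)/0.25641 = 40.00%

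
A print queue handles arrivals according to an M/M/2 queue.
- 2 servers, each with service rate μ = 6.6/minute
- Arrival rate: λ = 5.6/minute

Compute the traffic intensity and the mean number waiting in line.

Traffic intensity: ρ = λ/(cμ) = 5.6/(2×6.6) = 0.4242
Since ρ = 0.4242 < 1, system is stable.
Offered load a = λ/μ = cρ = 5.6/6.6 = 0.8485
P₀ = [ Σₙ₌₀^1 aⁿ/n! + a^2/(2!(1-ρ)) ]⁻¹
Σ = a^0/0! + a^1/1! = 1.0000 + 0.8485 = 1.8485
a^2/(2!(1-ρ)) = 0.71993/(2 × 0.57576) = 0.6252
P₀ = 1/(1.8485 + 0.6252) = 0.4043
Lq = P₀·a^2·ρ / (2!(1-ρ)²) = 0.4043 × 0.7199 × 0.4242 / (2 × 0.3315) = 0.1862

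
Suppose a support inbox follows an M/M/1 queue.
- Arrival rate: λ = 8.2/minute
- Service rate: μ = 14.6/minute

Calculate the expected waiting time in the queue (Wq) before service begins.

First, compute utilization: ρ = λ/μ = 8.2/14.6 = 0.5616
For M/M/1: Wq = λ/(μ(μ-λ))
Wq = 8.2/(14.6 × (14.6-8.2))
Wq = 8.2/(14.6 × 6.40)
Wq = 0.08776 minutes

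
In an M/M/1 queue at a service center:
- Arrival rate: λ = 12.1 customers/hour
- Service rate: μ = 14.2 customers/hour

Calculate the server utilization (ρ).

Server utilization: ρ = λ/μ
ρ = 12.1/14.2 = 0.8521
The server is busy 85.21% of the time.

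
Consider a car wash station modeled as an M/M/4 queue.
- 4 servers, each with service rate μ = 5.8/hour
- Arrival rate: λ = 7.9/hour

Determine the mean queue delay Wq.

Traffic intensity: ρ = λ/(cμ) = 7.9/(4×5.8) = 0.3405
Since ρ = 0.3405 < 1, system is stable.
Offered load a = λ/μ = cρ = 7.9/5.8 = 1.3621
P₀ = [ Σₙ₌₀^3 aⁿ/n! + a^4/(4!(1-ρ)) ]⁻¹
Σ = a^0/0! + a^1/1! + a^2/2! + a^3/3! = 1.00000 + 1.36207 + 0.927616 + 0.421159 = 3.7108
a^4/(4!(1-ρ)) = 3.4419/(24 × 0.6595) = 0.2175
P₀ = 1/(3.7108 + 0.2175) = 0.2546
Lq = P₀·a^4·ρ / (4!(1-ρ)²) = 0.25456 × 3.4419 × 0.34052 / (24 × 0.43492) = 0.02858
Wq = Lq/λ = 0.02858/7.9 = 0.003618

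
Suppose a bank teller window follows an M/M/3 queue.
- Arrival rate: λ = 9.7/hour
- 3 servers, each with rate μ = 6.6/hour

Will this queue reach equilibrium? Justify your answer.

Stability requires ρ = λ/(cμ) < 1
ρ = 9.7/(3 × 6.6) = 9.7/19.80 = 0.4899
Since 0.4899 < 1, the system is STABLE.
The servers are busy 48.99% of the time.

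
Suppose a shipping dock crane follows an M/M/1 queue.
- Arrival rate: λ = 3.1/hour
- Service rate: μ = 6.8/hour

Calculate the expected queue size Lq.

ρ = λ/μ = 3.1/6.8 = 0.4559
For M/M/1: Lq = λ²/(μ(μ-λ))
Lq = 9.61/(6.8 × 3.70)
Lq = 0.3820 containers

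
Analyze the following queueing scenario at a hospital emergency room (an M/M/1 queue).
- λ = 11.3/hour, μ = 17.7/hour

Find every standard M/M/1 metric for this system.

Step 1: ρ = λ/μ = 11.3/17.7 = 0.6384
Step 2: L = λ/(μ-λ) = 11.3/6.40 = 1.7656
Step 3: Lq = λ²/(μ(μ-λ)) = 127.69/(17.7×6.40) = 1.1272
Step 4: W = 1/(μ-λ) = 1/6.40 = 0.15625
Step 5: Wq = λ/(μ(μ-λ)) = 11.3/(17.7×6.40) = 0.09975
Step 6: P(0) = 1-ρ = 0.3616
Verify: L = λW = 11.3×0.15625 = 1.7656 ✔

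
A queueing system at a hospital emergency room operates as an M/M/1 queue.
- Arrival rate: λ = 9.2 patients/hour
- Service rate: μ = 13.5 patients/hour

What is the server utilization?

Server utilization: ρ = λ/μ
ρ = 9.2/13.5 = 0.6815
The server is busy 68.15% of the time.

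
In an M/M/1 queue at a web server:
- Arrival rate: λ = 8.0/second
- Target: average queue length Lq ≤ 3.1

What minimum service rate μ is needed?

For M/M/1: Lq = λ²/(μ(μ-λ))
Need Lq ≤ 3.1, i.e. μ(μ-λ) ≥ λ²/3.1
μ² - 8.0μ - 64.00/3.1 ≥ 0  →  μ² - 8.0μ - 20.64516 ≥ 0
Quadratic formula (positive root): μ = [λ + √(λ² + 4×20.64516)]/2
Discriminant: 64.00 + 4×20.64516 = 146.5806, √146.5806 = 12.1070
μ ≥ (8.0 + 12.1070)/2 = 10.0535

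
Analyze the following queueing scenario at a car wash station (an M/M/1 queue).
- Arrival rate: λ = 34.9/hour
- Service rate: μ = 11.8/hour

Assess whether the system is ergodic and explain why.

Stability requires ρ = λ/(cμ) < 1
ρ = 34.9/(1 × 11.8) = 34.9/11.80 = 2.9576
Since 2.9576 ≥ 1, the system is UNSTABLE.
Queue grows without bound. Need μ > λ = 34.9.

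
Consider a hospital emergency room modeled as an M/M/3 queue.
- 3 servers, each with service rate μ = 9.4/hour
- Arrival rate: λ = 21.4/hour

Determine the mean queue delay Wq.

Traffic intensity: ρ = λ/(cμ) = 21.4/(3×9.4) = 0.7589
Since ρ = 0.7589 < 1, system is stable.
Offered load a = λ/μ = cρ = 21.4/9.4 = 2.2766
P₀ = [ Σₙ₌₀^2 aⁿ/n! + a^3/(3!(1-ρ)) ]⁻¹
Σ = a^0/0! + a^1/1! + a^2/2! = 1.0000 + 2.2766 + 2.5914 = 5.8680
a^3/(3!(1-ρ)) = 11.7993/(6 × 0.241135) = 8.1554
P₀ = 1/(5.8680 + 8.1554) = 0.07131
Lq = P₀·a^3·ρ / (3!(1-ρ)²) = 0.07131 × 11.7993 × 0.7589 / (6 × 0.05815) = 1.8302
Wq = Lq/λ = 1.8302/21.4 = 0.08552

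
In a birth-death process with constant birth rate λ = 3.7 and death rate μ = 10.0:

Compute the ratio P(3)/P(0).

For constant rates: P(n)/P(0) = (λ/μ)^n
P(3)/P(0) = (3.7/10.0)^3 = 0.3700^3 = 0.05065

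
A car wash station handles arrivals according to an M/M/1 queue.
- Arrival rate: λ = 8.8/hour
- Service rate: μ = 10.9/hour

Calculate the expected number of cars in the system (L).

ρ = λ/μ = 8.8/10.9 = 0.8073
For M/M/1: L = λ/(μ-λ)
L = 8.8/(10.9-8.8) = 8.8/2.10
L = 4.1905 cars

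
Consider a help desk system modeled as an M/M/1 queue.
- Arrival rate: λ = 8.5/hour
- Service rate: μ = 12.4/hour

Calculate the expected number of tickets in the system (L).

ρ = λ/μ = 8.5/12.4 = 0.6855
For M/M/1: L = λ/(μ-λ)
L = 8.5/(12.4-8.5) = 8.5/3.90
L = 2.1795 tickets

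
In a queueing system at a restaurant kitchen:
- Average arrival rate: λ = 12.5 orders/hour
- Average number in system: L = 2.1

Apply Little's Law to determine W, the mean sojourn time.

Little's Law: L = λW, so W = L/λ
W = 2.1/12.5 = 0.1680 hours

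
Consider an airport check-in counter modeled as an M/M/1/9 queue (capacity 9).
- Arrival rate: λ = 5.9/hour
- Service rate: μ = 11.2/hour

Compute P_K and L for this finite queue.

ρ = λ/μ = 5.9/11.2 = 0.52679
P₀ = (1-ρ)/(1-ρ^(K+1)) = (1-0.52679)/(1-0.52679^10) = 0.4732/0.9984 = 0.4740
P_K = P₀×ρ^K = 0.4740 × 0.52679^9 = 0.4740 × 0.003124 = 0.001481
Blocking probability P_9 = 0.001481 (0.15%)
L = ρ[1 - (K+1)ρ^K + Kρ^(K+1)] / [(1-ρ)(1-ρ^(K+1))]
L = 0.52679 × (1 - 10×0.003124 + 9×0.001646) / ((1 - 0.52679) × (1 - 0.001646)) = 1.0967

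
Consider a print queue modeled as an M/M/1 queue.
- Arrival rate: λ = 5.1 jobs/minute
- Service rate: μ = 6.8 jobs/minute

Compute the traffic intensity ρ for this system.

Server utilization: ρ = λ/μ
ρ = 5.1/6.8 = 0.7500
The server is busy 75.00% of the time.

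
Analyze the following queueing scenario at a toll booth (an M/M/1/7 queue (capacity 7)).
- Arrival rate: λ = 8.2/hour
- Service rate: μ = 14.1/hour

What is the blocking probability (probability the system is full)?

ρ = λ/μ = 8.2/14.1 = 0.58156
P₀ = (1-ρ)/(1-ρ^(K+1)) = (1-0.58156)/(1-0.58156^8) = 0.4184/0.9869 = 0.4240
P_K = P₀×ρ^K = 0.42399 × 0.58156^7 = 0.42399 × 0.022499 = 0.009539
Blocking probability = 0.95%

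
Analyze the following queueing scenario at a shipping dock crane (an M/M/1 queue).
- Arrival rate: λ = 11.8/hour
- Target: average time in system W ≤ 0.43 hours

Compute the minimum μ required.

For M/M/1: W = 1/(μ-λ)
Need W ≤ 0.43, so 1/(μ-λ) ≤ 0.43
μ - λ ≥ 1/0.43 = 2.3256
μ ≥ 11.8 + 2.3256 = 14.1256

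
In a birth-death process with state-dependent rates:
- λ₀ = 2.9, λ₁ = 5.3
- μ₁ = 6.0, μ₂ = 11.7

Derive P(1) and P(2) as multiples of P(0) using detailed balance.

Balance equations:
State 0: λ₀P₀ = μ₁P₁ → P₁ = (λ₀/μ₁)P₀ = (2.9/6.0)P₀ = 0.4833P₀
State 1: P₂ = (λ₀λ₁)/(μ₁μ₂)P₀ = (2.9×5.3)/(6.0×11.7)P₀ = 0.2189P₀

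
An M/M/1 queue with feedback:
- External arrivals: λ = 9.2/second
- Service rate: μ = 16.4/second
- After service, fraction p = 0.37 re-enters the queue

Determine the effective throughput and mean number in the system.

Effective arrival rate: λ_eff = λ/(1-p) = 9.2/(1-0.37) = 9.2/0.63 = 14.60317
ρ = λ_eff/μ = 14.60317/16.4 = 0.890437
L = ρ/(1-ρ) = 0.890437/(1-0.890437) = 8.1272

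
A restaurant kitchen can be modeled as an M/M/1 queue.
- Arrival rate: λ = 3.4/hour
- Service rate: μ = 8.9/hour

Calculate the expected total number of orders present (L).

ρ = λ/μ = 3.4/8.9 = 0.3820
For M/M/1: L = λ/(μ-λ)
L = 3.4/(8.9-3.4) = 3.4/5.50
L = 0.6182 orders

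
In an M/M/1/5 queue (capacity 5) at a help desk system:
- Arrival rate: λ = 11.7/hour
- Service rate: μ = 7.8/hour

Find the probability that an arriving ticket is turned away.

ρ = λ/μ = 11.7/7.8 = 1.5000
P₀ = (1-ρ)/(1-ρ^(K+1)) = (1-1.5000)/(1-1.5000^6) = -0.5000/-10.3906 = 0.04812
P_K = P₀×ρ^K = 0.04812 × 1.5000^5 = 0.04812 × 7.5938 = 0.3654
Blocking probability = 36.54%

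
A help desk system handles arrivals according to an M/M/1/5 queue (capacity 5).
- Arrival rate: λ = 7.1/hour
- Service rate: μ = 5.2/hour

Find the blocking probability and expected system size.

ρ = λ/μ = 7.1/5.2 = 1.36538
P₀ = (1-ρ)/(1-ρ^(K+1)) = (1-1.36538)/(1-1.36538^6) = -0.36538/-5.4792 = 0.06668
P_K = P₀×ρ^K = 0.06668 × 1.36538^5 = 0.06668 × 4.7453 = 0.3164
Blocking probability P_5 = 0.3164 (31.64%)
L = ρ[1 - (K+1)ρ^K + Kρ^(K+1)] / [(1-ρ)(1-ρ^(K+1))]
L = 1.36538 × (1 - 6×4.74534 + 5×6.47920) / ((1 - 1.36538) × (1 - 6.47920)) = 3.3582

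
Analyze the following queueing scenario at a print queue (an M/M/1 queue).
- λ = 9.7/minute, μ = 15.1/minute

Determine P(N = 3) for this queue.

ρ = λ/μ = 9.7/15.1 = 0.6424
P(n) = (1-ρ)ρⁿ
P(3) = (1-0.6424) × 0.6424^3
P(3) = 0.3576 × 0.2651
P(3) = 0.09480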